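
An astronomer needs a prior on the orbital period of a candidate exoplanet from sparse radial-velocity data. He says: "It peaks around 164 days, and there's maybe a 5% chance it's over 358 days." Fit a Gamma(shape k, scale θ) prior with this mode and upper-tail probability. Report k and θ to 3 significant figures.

k ≈ 5.52, θ ≈ 36.3

Gamma(k,θ) with k>1 has mode (k−1)θ, so θ = 164/(k−1).
Need P(X < 358) = 0.95 with θ tied to k this way. Start at k = 2, θ = 164: P(X<358) ≈ 0.641.
Too low — raise k to concentrate. Iterating converges to k ≈ 5.52.
Then θ = 164/(5.52−1) ≈ 36.3.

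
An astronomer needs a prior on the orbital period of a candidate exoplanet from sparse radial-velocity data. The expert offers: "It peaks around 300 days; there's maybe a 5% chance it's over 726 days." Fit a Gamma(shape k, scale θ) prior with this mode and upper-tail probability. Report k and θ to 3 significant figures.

Gamma(k,θ) with k>1 has mode (k−1)θ, so θ = 300/(k−1).
Need P(X < 726) = 0.95 with θ tied to k this way. Start at k = 2, θ = 300: P(X<726) ≈ 0.696.
Too low — raise k to concentrate. Iterating converges to k ≈ 4.49.
Then θ = 300/(4.49−1) ≈ 86.

k ≈ 4.49, θ ≈ 86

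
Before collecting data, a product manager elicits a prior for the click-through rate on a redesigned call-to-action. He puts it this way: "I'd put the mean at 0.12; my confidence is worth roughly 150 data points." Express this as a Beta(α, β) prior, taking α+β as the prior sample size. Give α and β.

α = 18, β = 132

Under the effective-sample-size interpretation, Beta(α, β) has prior mean α/(α+β) and prior sample size α+β.
So α+β = 150 and α/(α+β) = 0.12, giving α = 0.12·150 = 18 and β = 150 − 18 = 132.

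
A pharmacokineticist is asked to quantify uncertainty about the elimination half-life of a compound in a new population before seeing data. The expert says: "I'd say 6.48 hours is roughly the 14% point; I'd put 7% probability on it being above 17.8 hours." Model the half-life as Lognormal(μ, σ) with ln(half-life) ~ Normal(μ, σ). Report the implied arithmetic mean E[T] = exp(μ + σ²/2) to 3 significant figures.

If T ~ Lognormal(μ,σ) then ln T ~ Normal(μ,σ), so the p-quantile of ln T is μ + z_p·σ.
ln(6.48) = 1.869 and ln(17.8) = 2.879; z_{0.14} = -1.08, z_{0.93} = 1.476.
σ = (2.879 − 1.869)/(1.476 − (-1.08)) = 0.395.
μ = 1.869 − (-1.08)·0.395 = 2.296.
E[T] = exp(μ + σ²/2) = exp(2.296 + 0.0781) = 10.7 hours.

E[T] ≈ 10.7 hours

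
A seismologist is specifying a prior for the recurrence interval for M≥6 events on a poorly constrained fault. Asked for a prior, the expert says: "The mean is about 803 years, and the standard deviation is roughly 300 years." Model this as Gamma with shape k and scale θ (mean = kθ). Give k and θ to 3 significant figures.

k ≈ 7.16, θ ≈ 112

For Gamma(k, scale θ): mean = kθ, variance = kθ², so CV = 1/√k.
CV = SD/mean = 300/803 = 0.3736, hence k = 1/CV² = 7.16.
Then θ = mean/k = 803/7.16 = 112.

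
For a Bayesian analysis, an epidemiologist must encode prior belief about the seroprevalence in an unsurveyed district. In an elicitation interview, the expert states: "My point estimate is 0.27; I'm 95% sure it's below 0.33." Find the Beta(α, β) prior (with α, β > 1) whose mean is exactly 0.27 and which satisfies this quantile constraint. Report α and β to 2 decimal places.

α ≈ 42.04, β ≈ 113.66

With mean 0.27 fixed, write α = 0.27s, β = 0.73s where s = α+β.
Need P(θ < 0.33) = 0.95 under Beta(0.27s, 0.73s). Normal approximation: (q−m)/√(m(1−m)/s) ≈ z_{0.95} = 1.64, so s ≈ 0.27·0.73·(1.64)²/(0.33−0.27)² = 148.1.
At s = 148.1: P(θ<0.33) ≈ 0.946. Adjusting to match 0.95 gives s ≈ 155.70.
So α = 0.27·155.70 ≈ 42.04, β = 0.73·155.70 ≈ 113.66.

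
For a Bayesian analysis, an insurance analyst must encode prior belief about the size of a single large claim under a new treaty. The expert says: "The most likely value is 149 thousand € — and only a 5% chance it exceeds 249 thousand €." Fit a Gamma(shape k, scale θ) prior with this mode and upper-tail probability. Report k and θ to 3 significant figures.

Gamma(k,θ) with k>1 has mode (k−1)θ, so θ = 149/(k−1).
Need P(X < 249) = 0.95 with θ tied to k this way. Start at k = 2, θ = 149: P(X<249) ≈ 0.498.
Too low — raise k to concentrate. Iterating converges to k ≈ 11.6.
Then θ = 149/(11.6−1) ≈ 14.1.

k ≈ 11.6, θ ≈ 14.1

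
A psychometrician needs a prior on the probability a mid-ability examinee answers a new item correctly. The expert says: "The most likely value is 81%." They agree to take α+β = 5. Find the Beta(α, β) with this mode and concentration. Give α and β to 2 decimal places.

For α,β > 1 the Beta mode is (α−1)/(α+β−2). With α+β = 5, the mode is (α−1)/3.
Set (α−1)/3 = 0.81 → α = 1 + 0.81·3 = 3.43.
β = 5 − α = 1.57.

α = 3.43, β = 1.57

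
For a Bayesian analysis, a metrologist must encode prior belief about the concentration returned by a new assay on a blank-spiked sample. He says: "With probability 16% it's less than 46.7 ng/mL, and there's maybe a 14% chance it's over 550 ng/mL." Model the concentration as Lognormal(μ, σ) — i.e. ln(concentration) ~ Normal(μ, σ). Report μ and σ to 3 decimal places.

μ ≈ 5.026, σ ≈ 1.189

If T ~ Lognormal(μ,σ) then ln T ~ Normal(μ,σ), so the p-quantile of ln T is μ + z_p·σ.
ln(46.7) = 3.844 and ln(550) = 6.31; z_{0.16} = -0.9945, z_{0.86} = 1.08.
σ = (6.31 − 3.844)/(1.08 − (-0.9945)) = 1.189.
μ = 3.844 − (-0.9945)·1.189 = 5.026.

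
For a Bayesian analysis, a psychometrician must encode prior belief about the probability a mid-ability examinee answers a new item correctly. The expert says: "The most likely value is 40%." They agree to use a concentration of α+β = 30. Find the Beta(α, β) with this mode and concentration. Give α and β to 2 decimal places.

For α,β > 1 the Beta mode is (α−1)/(α+β−2). With α+β = 30, the mode is (α−1)/28.
Set (α−1)/28 = 0.4 → α = 1 + 0.4·28 = 12.20.
β = 30 − α = 17.80.

α = 12.20, β = 17.80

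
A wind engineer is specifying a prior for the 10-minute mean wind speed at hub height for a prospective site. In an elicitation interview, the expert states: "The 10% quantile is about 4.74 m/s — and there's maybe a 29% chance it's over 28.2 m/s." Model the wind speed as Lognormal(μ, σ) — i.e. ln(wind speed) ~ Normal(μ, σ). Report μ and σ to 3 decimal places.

μ ≈ 2.802, σ ≈ 0.972

If T ~ Lognormal(μ,σ) then ln T ~ Normal(μ,σ), so the p-quantile of ln T is μ + z_p·σ.
ln(4.74) = 1.556 and ln(28.2) = 3.339; z_{0.1} = -1.282, z_{0.71} = 0.5534.
σ = (3.339 − 1.556)/(0.5534 − (-1.282)) = 0.972.
μ = 1.556 − (-1.282)·0.972 = 2.802.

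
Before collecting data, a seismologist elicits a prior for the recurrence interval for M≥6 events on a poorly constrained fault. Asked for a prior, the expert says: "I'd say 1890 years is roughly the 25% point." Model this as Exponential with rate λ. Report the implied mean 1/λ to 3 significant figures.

P(T < 1890.0) = 1 − e^(−λ·1890.0) = 0.25, so λ = −ln(1−0.25)/1890.0 = −ln(0.75)/1890.0 = 0.000152.
Mean = 1/λ = 6570 years.

mean ≈ 6570 years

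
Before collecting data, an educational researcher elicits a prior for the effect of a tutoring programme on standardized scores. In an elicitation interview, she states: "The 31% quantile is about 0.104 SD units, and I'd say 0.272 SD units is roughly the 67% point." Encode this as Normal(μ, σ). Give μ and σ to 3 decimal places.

For Normal(μ,σ), the p-quantile is μ + z_p·σ. Here z_{0.31} = -0.4959, z_{0.67} = 0.4399.
So 0.104 = μ − 0.4959σ and 0.272 = μ + 0.4399σ.
Subtracting: σ = (0.272 − 0.104)/(0.4399 − (-0.4959)) = 0.180.
Then μ = 0.104 − (-0.4959)·0.180 = 0.193.

μ = 0.193, σ = 0.180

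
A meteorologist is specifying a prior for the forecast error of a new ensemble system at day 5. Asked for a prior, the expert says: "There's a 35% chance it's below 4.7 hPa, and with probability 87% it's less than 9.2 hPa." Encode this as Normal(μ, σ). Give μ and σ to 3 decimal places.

For Normal(μ,σ), the p-quantile is μ + z_p·σ. Here z_{0.35} = -0.3853, z_{0.87} = 1.126.
So 4.7 = μ − 0.3853σ and 9.2 = μ + 1.126σ.
Subtracting: σ = (9.2 − 4.7)/(1.126 − (-0.3853)) = 2.977.
Then μ = 4.7 − (-0.3853)·2.977 = 5.847.

μ = 5.847, σ = 2.977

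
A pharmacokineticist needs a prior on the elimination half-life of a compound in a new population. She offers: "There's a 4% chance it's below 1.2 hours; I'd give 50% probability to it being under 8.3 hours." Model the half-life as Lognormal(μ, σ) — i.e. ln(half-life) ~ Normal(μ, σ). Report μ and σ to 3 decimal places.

μ ≈ 2.116, σ ≈ 1.105

If T ~ Lognormal(μ,σ) then ln T ~ Normal(μ,σ), so the p-quantile of ln T is μ + z_p·σ.
ln(1.2) = 0.1823 and ln(8.3) = 2.116; z_{0.04} = -1.751, z_{0.5} = 0.
σ = (2.116 − 0.1823)/(0 − (-1.751)) = 1.105.
μ = 0.1823 − (-1.751)·1.105 = 2.116.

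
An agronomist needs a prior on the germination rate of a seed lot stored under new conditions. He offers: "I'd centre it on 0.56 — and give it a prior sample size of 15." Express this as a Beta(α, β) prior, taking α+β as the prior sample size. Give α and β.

Under the effective-sample-size interpretation, Beta(α, β) has prior mean α/(α+β) and prior sample size α+β.
So α+β = 15 and α/(α+β) = 0.56, giving α = 0.56·15 = 8.4 and β = 15 − 8.4 = 6.6.

α = 8.4, β = 6.6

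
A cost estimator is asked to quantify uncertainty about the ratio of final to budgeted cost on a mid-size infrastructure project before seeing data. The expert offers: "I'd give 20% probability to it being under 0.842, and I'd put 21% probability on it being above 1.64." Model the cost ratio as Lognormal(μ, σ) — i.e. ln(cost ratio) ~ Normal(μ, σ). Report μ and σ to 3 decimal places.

If T ~ Lognormal(μ,σ) then ln T ~ Normal(μ,σ), so the p-quantile of ln T is μ + z_p·σ.
ln(0.842) = -0.172 and ln(1.64) = 0.4947; z_{0.2} = -0.8416, z_{0.79} = 0.8064.
σ = (0.4947 − -0.172)/(0.8064 − (-0.8416)) = 0.405.
μ = -0.172 − (-0.8416)·0.405 = 0.168.

μ ≈ 0.168, σ ≈ 0.405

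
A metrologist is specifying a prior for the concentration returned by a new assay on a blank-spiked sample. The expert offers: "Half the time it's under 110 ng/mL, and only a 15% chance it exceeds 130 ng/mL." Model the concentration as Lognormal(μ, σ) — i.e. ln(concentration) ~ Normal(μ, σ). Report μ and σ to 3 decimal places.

If T ~ Lognormal(μ,σ) then ln T ~ Normal(μ,σ), so the p-quantile of ln T is μ + z_p·σ.
ln(110) = 4.7 and ln(130) = 4.868; z_{0.5} = 0, z_{0.85} = 1.036.
σ = (4.868 − 4.7)/(1.036 − (0)) = 0.161.
μ = 4.7 − (0)·0.161 = 4.700.

μ ≈ 4.700, σ ≈ 0.161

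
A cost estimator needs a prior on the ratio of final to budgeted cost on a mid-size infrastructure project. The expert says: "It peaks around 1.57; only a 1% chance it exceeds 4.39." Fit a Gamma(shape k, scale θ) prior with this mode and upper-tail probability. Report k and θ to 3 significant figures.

k ≈ 5.33, θ ≈ 0.363

Gamma(k,θ) with k>1 has mode (k−1)θ, so θ = 1.57/(k−1).
Need P(X < 4.39) = 0.99 with θ tied to k this way. Start at k = 2, θ = 1.57: P(X<4.39) ≈ 0.768.
Too low — raise k to concentrate. Iterating converges to k ≈ 5.33.
Then θ = 1.57/(5.33−1) ≈ 0.363.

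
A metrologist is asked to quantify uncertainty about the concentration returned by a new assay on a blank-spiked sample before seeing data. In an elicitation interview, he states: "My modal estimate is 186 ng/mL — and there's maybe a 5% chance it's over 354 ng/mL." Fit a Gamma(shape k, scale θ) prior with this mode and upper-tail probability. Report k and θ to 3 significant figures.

k ≈ 7.71, θ ≈ 27.7

Gamma(k,θ) with k>1 has mode (k−1)θ, so θ = 186/(k−1).
Need P(X < 354) = 0.95 with θ tied to k this way. Start at k = 2, θ = 186: P(X<354) ≈ 0.567.
Too low — raise k to concentrate. Iterating converges to k ≈ 7.71.
Then θ = 186/(7.71−1) ≈ 27.7.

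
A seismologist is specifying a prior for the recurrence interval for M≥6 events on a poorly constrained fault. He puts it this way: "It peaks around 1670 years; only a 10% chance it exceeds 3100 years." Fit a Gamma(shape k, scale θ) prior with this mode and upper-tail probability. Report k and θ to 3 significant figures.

k ≈ 5.99, θ ≈ 335

Gamma(k,θ) with k>1 has mode (k−1)θ, so θ = 1670/(k−1).
Need P(X < 3100) = 0.9 with θ tied to k this way. Start at k = 2, θ = 1670: P(X<3100) ≈ 0.554.
Too low — raise k to concentrate. Iterating converges to k ≈ 5.99.
Then θ = 1670/(5.99−1) ≈ 335.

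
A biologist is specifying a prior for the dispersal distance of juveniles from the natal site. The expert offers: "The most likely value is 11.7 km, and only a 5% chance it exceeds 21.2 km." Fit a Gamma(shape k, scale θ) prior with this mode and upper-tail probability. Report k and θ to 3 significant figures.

k ≈ 8.89, θ ≈ 1.48

Gamma(k,θ) with k>1 has mode (k−1)θ, so θ = 11.7/(k−1).
Need P(X < 21.2) = 0.95 with θ tied to k this way. Start at k = 2, θ = 11.7: P(X<21.2) ≈ 0.541.
Too low — raise k to concentrate. Iterating converges to k ≈ 8.89.
Then θ = 11.7/(8.89−1) ≈ 1.48.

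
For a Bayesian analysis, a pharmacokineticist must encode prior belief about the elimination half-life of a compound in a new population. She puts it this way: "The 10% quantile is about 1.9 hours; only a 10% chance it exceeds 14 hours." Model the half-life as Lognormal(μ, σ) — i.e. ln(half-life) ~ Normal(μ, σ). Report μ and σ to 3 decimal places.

If T ~ Lognormal(μ,σ) then ln T ~ Normal(μ,σ), so the p-quantile of ln T is μ + z_p·σ.
ln(1.9) = 0.6419 and ln(14) = 2.639; z_{0.1} = -1.282, z_{0.9} = 1.282.
σ = (2.639 − 0.6419)/(1.282 − (-1.282)) = 0.779.
μ = 0.6419 − (-1.282)·0.779 = 1.640.

μ ≈ 1.640, σ ≈ 0.779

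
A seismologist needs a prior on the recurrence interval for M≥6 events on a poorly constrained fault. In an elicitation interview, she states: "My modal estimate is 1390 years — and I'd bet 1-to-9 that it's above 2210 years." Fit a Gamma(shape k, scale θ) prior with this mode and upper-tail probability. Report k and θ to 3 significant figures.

Gamma(k,θ) with k>1 has mode (k−1)θ, so θ = 1390/(k−1).
Need P(X < 2210) = 0.9 with θ tied to k this way. Start at k = 2, θ = 1390: P(X<2210) ≈ 0.472.
Too low — raise k to concentrate. Iterating converges to k ≈ 9.73.
Then θ = 1390/(9.73−1) ≈ 159.

k ≈ 9.73, θ ≈ 159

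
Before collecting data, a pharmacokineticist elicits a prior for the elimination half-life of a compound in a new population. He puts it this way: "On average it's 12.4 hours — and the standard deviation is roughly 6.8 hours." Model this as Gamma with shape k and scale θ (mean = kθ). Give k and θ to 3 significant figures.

For Gamma(k, scale θ): mean = kθ, variance = kθ², so CV = 1/√k.
CV = SD/mean = 6.8/12.4 = 0.5484, hence k = 1/CV² = 3.33.
Then θ = mean/k = 12.4/3.33 = 3.73.

k ≈ 3.33, θ ≈ 3.73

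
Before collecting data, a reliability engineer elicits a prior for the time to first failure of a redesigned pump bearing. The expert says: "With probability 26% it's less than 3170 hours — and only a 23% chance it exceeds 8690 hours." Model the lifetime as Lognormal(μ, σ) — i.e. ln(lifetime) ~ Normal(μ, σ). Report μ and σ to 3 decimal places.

μ ≈ 8.531, σ ≈ 0.730

If T ~ Lognormal(μ,σ) then ln T ~ Normal(μ,σ), so the p-quantile of ln T is μ + z_p·σ.
ln(3170) = 8.061 and ln(8690) = 9.07; z_{0.26} = -0.6433, z_{0.77} = 0.7388.
σ = (9.07 − 8.061)/(0.7388 − (-0.6433)) = 0.730.
μ = 8.061 − (-0.6433)·0.730 = 8.531.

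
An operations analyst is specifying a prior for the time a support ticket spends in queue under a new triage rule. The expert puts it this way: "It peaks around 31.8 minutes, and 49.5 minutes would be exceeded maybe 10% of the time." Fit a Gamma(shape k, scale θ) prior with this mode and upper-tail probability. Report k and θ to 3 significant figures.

Gamma(k,θ) with k>1 has mode (k−1)θ, so θ = 31.8/(k−1).
Need P(X < 49.5) = 0.9 with θ tied to k this way. Start at k = 2, θ = 31.8: P(X<49.5) ≈ 0.461.
Too low — raise k to concentrate. Iterating converges to k ≈ 10.6.
Then θ = 31.8/(10.6−1) ≈ 3.33.

k ≈ 10.6, θ ≈ 3.33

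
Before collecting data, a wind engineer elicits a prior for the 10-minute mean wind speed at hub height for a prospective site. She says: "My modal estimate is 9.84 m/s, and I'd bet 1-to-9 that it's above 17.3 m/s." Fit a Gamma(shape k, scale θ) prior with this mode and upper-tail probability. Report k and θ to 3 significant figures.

k ≈ 6.97, θ ≈ 1.65

Gamma(k,θ) with k>1 has mode (k−1)θ, so θ = 9.84/(k−1).
Need P(X < 17.3) = 0.9 with θ tied to k this way. Start at k = 2, θ = 9.84: P(X<17.3) ≈ 0.525.
Too low — raise k to concentrate. Iterating converges to k ≈ 6.97.
Then θ = 9.84/(6.97−1) ≈ 1.65.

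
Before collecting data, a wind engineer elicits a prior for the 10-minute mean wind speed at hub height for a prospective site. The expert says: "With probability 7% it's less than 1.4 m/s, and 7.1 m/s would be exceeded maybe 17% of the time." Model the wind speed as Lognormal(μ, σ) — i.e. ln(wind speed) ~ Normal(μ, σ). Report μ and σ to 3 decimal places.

μ ≈ 1.323, σ ≈ 0.668

If T ~ Lognormal(μ,σ) then ln T ~ Normal(μ,σ), so the p-quantile of ln T is μ + z_p·σ.
ln(1.4) = 0.3365 and ln(7.1) = 1.96; z_{0.07} = -1.476, z_{0.83} = 0.9542.
σ = (1.96 − 0.3365)/(0.9542 − (-1.476)) = 0.668.
μ = 0.3365 − (-1.476)·0.668 = 1.323.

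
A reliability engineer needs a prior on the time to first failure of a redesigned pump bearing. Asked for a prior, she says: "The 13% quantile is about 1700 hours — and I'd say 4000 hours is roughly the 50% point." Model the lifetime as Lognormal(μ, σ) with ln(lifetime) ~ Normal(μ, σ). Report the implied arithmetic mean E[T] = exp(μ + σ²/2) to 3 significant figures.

E[T] ≈ 5340 hours

If T ~ Lognormal(μ,σ) then ln T ~ Normal(μ,σ), so the p-quantile of ln T is μ + z_p·σ.
ln(1700) = 7.438 and ln(4000) = 8.294; z_{0.13} = -1.126, z_{0.5} = 0.
σ = (8.294 − 7.438)/(0 − (-1.126)) = 0.760.
μ = 7.438 − (-1.126)·0.760 = 8.294.
E[T] = exp(μ + σ²/2) = exp(8.294 + 0.2885) = 5340 hours.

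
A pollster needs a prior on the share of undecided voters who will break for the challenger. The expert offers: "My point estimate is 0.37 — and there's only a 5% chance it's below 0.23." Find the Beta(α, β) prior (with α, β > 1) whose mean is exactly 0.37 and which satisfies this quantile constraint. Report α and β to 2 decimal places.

α ≈ 10.72, β ≈ 18.25

With mean 0.37 fixed, write α = 0.37s, β = 0.63s where s = α+β.
Need P(θ < 0.23) = 0.05 under Beta(0.37s, 0.63s). Normal approximation: (q−m)/√(m(1−m)/s) ≈ z_{0.05} = -1.64, so s ≈ 0.37·0.63·(-1.64)²/(0.23−0.37)² = 32.2.
At s = 32.2: P(θ<0.23) ≈ 0.041. Adjusting to match 0.05 gives s ≈ 28.96.
So α = 0.37·28.96 ≈ 10.72, β = 0.63·28.96 ≈ 18.25.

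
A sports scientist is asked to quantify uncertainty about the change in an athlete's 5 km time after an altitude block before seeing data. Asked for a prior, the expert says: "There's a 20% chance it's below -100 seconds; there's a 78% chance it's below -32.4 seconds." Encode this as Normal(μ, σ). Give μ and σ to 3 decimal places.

For Normal(μ,σ), the p-quantile is μ + z_p·σ. Here z_{0.2} = -0.8416, z_{0.78} = 0.7722.
So -100 = μ − 0.8416σ and -32.4 = μ + 0.7722σ.
Subtracting: σ = (-32.4 − -100)/(0.7722 − (-0.8416)) = 41.888.
Then μ = -100 − (-0.8416)·41.888 = -64.746.

μ = -64.746, σ = 41.888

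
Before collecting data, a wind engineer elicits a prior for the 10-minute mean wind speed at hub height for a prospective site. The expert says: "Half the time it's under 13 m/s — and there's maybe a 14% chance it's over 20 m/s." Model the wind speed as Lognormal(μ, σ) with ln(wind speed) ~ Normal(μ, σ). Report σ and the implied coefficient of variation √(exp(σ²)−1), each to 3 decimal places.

If T ~ Lognormal(μ,σ) then ln T ~ Normal(μ,σ), so the p-quantile of ln T is μ + z_p·σ.
ln(13) = 2.565 and ln(20) = 2.996; z_{0.5} = 0, z_{0.86} = 1.08.
σ = (2.996 − 2.565)/(1.08 − (0)) = 0.399.
μ = 2.565 − (0)·0.399 = 2.565.
CV = √(exp(σ²)−1) = √(exp(0.1590)−1) = 0.415.

σ ≈ 0.399, CV ≈ 0.415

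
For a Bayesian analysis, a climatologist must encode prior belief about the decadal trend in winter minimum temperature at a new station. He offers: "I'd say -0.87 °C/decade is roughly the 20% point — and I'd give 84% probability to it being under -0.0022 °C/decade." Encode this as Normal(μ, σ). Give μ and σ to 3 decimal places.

The p-quantile of Normal(μ,σ) is μ + z_p·σ, with z_{0.2} = -0.8416 and z_{0.84} = 0.9945.
Eliminate σ: μ = (z₂·x₁ − z₁·x₂)/(z₂ − z₁) = (0.9945·-0.87 − (-0.8416)·-0.0022)/1.836 = -0.472.
Then σ = (x₂ − x₁)/(z₂ − z₁) = (-0.0022 − -0.87)/1.836 = 0.473.

μ = -0.472, σ = 0.473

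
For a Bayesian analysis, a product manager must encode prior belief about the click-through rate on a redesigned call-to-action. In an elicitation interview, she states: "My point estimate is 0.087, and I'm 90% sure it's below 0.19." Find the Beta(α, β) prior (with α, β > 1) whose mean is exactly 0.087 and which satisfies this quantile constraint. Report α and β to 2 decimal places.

α ≈ 1.15, β ≈ 12.07

With mean 0.087 fixed, write α = 0.087s, β = 0.913s where s = α+β.
Need P(θ < 0.19) = 0.9 under Beta(0.087s, 0.913s). Normal approximation: (q−m)/√(m(1−m)/s) ≈ z_{0.9} = 1.28, so s ≈ 0.087·0.913·(1.28)²/(0.19−0.087)² = 12.3.
At s = 12.3: P(θ<0.19) ≈ 0.895. Adjusting to match 0.9 gives s ≈ 13.21.
So α = 0.087·13.21 ≈ 1.15, β = 0.913·13.21 ≈ 12.07.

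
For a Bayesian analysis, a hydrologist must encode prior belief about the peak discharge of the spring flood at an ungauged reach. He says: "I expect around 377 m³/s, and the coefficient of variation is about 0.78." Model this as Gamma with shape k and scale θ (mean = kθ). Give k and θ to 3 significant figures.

For Gamma(k, scale θ): mean = kθ, variance = kθ², so CV = 1/√k.
CV = 0.78, hence k = 1/CV² = 1.64.
Then θ = mean/k = 377/1.64 = 229.

k ≈ 1.64, θ ≈ 229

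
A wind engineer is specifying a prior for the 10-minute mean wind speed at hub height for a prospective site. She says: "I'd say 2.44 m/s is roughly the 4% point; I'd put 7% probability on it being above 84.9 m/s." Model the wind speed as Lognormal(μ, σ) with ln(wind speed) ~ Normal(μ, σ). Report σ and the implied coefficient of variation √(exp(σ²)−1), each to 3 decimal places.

If T ~ Lognormal(μ,σ) then ln T ~ Normal(μ,σ), so the p-quantile of ln T is μ + z_p·σ.
ln(2.44) = 0.892 and ln(84.9) = 4.441; z_{0.04} = -1.751, z_{0.93} = 1.476.
σ = (4.441 − 0.892)/(1.476 − (-1.751)) = 1.100.
μ = 0.892 − (-1.751)·1.100 = 2.818.
CV = √(exp(σ²)−1) = √(exp(1.2102)−1) = 1.534.

σ ≈ 1.100, CV ≈ 1.534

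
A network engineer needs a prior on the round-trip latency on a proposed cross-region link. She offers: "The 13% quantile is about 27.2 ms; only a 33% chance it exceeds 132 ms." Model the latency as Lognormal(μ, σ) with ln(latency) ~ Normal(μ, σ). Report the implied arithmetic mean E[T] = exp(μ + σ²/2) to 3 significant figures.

If T ~ Lognormal(μ,σ) then ln T ~ Normal(μ,σ), so the p-quantile of ln T is μ + z_p·σ.
ln(27.2) = 3.303 and ln(132) = 4.883; z_{0.13} = -1.126, z_{0.67} = 0.4399.
σ = (4.883 − 3.303)/(0.4399 − (-1.126)) = 1.008.
μ = 3.303 − (-1.126)·1.008 = 4.439.
E[T] = exp(μ + σ²/2) = exp(4.439 + 0.5085) = 141 ms.

E[T] ≈ 141 ms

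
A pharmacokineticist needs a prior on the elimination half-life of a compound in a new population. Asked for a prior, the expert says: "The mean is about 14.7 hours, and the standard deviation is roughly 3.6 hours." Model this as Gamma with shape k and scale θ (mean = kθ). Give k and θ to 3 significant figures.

For Gamma(k, scale θ): mean = kθ, variance = kθ², so CV = 1/√k.
CV = SD/mean = 3.6/14.7 = 0.2449, hence k = 1/CV² = 16.7.
Then θ = mean/k = 14.7/16.7 = 0.882.

k ≈ 16.7, θ ≈ 0.882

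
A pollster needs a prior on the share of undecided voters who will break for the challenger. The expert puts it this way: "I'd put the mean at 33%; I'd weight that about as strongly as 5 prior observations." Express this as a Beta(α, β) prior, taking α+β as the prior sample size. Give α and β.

α = 1.65, β = 3.35

Under the effective-sample-size interpretation, Beta(α, β) has prior mean α/(α+β) and prior sample size α+β.
So α+β = 5 and α/(α+β) = 0.33, giving α = 0.33·5 = 1.65 and β = 5 − 1.65 = 3.35.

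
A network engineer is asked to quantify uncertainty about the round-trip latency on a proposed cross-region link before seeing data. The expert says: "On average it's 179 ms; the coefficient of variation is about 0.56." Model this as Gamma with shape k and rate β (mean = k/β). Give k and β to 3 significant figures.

For Gamma(k, rate β): mean = k/β, variance = k/β², so CV = 1/√k.
CV = 0.56, hence k = 1/CV² = 3.19.
Then β = k/mean = 3.19/179 = 0.0178.

k ≈ 3.19, β ≈ 0.0178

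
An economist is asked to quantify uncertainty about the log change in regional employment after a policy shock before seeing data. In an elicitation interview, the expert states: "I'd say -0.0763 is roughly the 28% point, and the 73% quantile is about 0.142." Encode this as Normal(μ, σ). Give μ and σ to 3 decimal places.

μ = 0.030, σ = 0.183

The p-quantile of Normal(μ,σ) is μ + z_p·σ, with z_{0.28} = -0.5828 and z_{0.73} = 0.6128.
Eliminate σ: μ = (z₂·x₁ − z₁·x₂)/(z₂ − z₁) = (0.6128·-0.0763 − (-0.5828)·0.142)/1.196 = 0.030.
Then σ = (x₂ − x₁)/(z₂ − z₁) = (0.142 − -0.0763)/1.196 = 0.183.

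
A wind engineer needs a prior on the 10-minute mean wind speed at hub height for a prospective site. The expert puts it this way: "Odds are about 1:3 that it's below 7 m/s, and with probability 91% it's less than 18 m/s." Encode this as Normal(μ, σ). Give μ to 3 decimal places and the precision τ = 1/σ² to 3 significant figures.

μ = 10.682, τ = 0.0336

The p-quantile of Normal(μ,σ) is μ + z_p·σ, with z_{0.25} = -0.6745 and z_{0.91} = 1.341.
Eliminate σ: μ = (z₂·x₁ − z₁·x₂)/(z₂ − z₁) = (1.341·7 − (-0.6745)·18)/2.015 = 10.682.
Then σ = (x₂ − x₁)/(z₂ − z₁) = (18 − 7)/2.015 = 5.458.
Precision τ = 1/σ² = 1/5.458² = 0.0336.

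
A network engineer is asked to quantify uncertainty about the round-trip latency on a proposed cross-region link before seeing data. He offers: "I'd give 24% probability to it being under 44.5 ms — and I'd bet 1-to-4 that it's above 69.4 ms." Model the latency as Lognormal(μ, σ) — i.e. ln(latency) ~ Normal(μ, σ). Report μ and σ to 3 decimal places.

μ ≈ 3.998, σ ≈ 0.287

If T ~ Lognormal(μ,σ) then ln T ~ Normal(μ,σ), so the p-quantile of ln T is μ + z_p·σ.
ln(44.5) = 3.795 and ln(69.4) = 4.24; z_{0.24} = -0.7063, z_{0.8} = 0.8416.
σ = (4.24 − 3.795)/(0.8416 − (-0.7063)) = 0.287.
μ = 3.795 − (-0.7063)·0.287 = 3.998.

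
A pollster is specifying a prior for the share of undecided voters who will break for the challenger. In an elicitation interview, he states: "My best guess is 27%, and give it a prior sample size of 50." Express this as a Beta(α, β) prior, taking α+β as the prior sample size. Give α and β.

Under the effective-sample-size interpretation, Beta(α, β) has prior mean α/(α+β) and prior sample size α+β.
So α+β = 50 and α/(α+β) = 0.27, giving α = 0.27·50 = 13.5 and β = 50 − 13.5 = 36.5.

α = 13.5, β = 36.5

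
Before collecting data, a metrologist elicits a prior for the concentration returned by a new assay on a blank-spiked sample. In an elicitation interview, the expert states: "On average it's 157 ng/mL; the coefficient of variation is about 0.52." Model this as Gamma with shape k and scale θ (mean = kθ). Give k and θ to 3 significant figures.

k ≈ 3.7, θ ≈ 42.5

For Gamma(k, scale θ): mean = kθ, variance = kθ², so CV = 1/√k.
CV = 0.52, hence k = 1/CV² = 3.7.
Then θ = mean/k = 157/3.7 = 42.5.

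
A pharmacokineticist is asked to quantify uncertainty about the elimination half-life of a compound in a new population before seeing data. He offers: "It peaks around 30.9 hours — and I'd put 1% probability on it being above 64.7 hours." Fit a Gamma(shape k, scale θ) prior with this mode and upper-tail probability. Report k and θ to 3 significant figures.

k ≈ 9.91, θ ≈ 3.47

Gamma(k,θ) with k>1 has mode (k−1)θ, so θ = 30.9/(k−1).
Need P(X < 64.7) = 0.99 with θ tied to k this way. Start at k = 2, θ = 30.9: P(X<64.7) ≈ 0.619.
Too low — raise k to concentrate. Iterating converges to k ≈ 9.91.
Then θ = 30.9/(9.91−1) ≈ 3.47.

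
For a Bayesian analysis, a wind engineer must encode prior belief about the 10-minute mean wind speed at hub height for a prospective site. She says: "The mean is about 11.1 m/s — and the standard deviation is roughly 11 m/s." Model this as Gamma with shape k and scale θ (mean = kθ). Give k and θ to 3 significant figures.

For Gamma(k, scale θ): mean = kθ, variance = kθ², so CV = 1/√k.
CV = SD/mean = 11/11.1 = 0.991, hence k = 1/CV² = 1.02.
Then θ = mean/k = 11.1/1.02 = 10.9.

k ≈ 1.02, θ ≈ 10.9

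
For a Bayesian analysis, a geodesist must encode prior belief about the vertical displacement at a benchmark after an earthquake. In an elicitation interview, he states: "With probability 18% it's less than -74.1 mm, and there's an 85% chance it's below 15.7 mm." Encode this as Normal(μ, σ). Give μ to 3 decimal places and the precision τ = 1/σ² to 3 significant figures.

The p-quantile of Normal(μ,σ) is μ + z_p·σ, with z_{0.18} = -0.9154 and z_{0.85} = 1.036.
Eliminate σ: μ = (z₂·x₁ − z₁·x₂)/(z₂ − z₁) = (1.036·-74.1 − (-0.9154)·15.7)/1.952 = -31.985.
Then σ = (x₂ − x₁)/(z₂ − z₁) = (15.7 − -74.1)/1.952 = 46.009.
Precision τ = 1/σ² = 1/46.01² = 0.000472.

μ = -31.985, τ = 0.000472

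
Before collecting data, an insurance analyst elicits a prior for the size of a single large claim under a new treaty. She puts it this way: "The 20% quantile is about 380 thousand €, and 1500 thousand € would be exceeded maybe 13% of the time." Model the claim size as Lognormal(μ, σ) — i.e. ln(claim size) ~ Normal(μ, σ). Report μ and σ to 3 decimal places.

μ ≈ 6.527, σ ≈ 0.698

If T ~ Lognormal(μ,σ) then ln T ~ Normal(μ,σ), so the p-quantile of ln T is μ + z_p·σ.
ln(380) = 5.94 and ln(1500) = 7.313; z_{0.2} = -0.8416, z_{0.87} = 1.126.
σ = (7.313 − 5.94)/(1.126 − (-0.8416)) = 0.698.
μ = 5.94 − (-0.8416)·0.698 = 6.527.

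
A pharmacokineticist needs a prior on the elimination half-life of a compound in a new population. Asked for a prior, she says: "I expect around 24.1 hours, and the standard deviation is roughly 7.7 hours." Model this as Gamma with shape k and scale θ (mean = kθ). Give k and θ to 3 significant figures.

k ≈ 9.8, θ ≈ 2.46

For Gamma(k, scale θ): mean = kθ, variance = kθ², so CV = 1/√k.
CV = SD/mean = 7.7/24.1 = 0.3195, hence k = 1/CV² = 9.8.
Then θ = mean/k = 24.1/9.8 = 2.46.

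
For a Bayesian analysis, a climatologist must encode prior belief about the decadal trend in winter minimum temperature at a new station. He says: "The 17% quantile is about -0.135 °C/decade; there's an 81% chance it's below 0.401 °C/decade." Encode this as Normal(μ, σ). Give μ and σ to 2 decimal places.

μ = 0.14, σ = 0.29

For Normal(μ,σ), the p-quantile is μ + z_p·σ. Here z_{0.17} = -0.9542, z_{0.81} = 0.8779.
So -0.135 = μ − 0.9542σ and 0.401 = μ + 0.8779σ.
Subtracting: σ = (0.401 − -0.135)/(0.8779 − (-0.9542)) = 0.29.
Then μ = -0.135 − (-0.9542)·0.29 = 0.14.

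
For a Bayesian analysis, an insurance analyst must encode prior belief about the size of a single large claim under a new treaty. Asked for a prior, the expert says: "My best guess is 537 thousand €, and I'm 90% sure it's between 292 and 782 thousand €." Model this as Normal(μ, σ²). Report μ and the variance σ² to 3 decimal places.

μ = 537.000, σ² = 22185.931

A symmetric 90% interval runs μ ± z·σ with z = 1.645.
Half-width = 245, so σ = 245/1.645 = 148.9494 and σ² = 22185.931.
μ is the stated best guess, 537.000.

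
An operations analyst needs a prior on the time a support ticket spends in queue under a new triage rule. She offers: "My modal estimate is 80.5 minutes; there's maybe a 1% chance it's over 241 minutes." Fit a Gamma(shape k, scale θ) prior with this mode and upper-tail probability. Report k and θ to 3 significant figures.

k ≈ 4.75, θ ≈ 21.5

Gamma(k,θ) with k>1 has mode (k−1)θ, so θ = 80.5/(k−1).
Need P(X < 241) = 0.99 with θ tied to k this way. Start at k = 2, θ = 80.5: P(X<241) ≈ 0.800.
Too low — raise k to concentrate. Iterating converges to k ≈ 4.75.
Then θ = 80.5/(4.75−1) ≈ 21.5.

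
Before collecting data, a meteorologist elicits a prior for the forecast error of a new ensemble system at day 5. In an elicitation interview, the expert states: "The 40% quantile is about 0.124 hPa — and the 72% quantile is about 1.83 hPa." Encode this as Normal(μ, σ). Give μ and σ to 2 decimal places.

μ = 0.64, σ = 2.04

For Normal(μ,σ), the p-quantile is μ + z_p·σ. Here z_{0.4} = -0.2533, z_{0.72} = 0.5828.
So 0.124 = μ − 0.2533σ and 1.83 = μ + 0.5828σ.
Subtracting: σ = (1.83 − 0.124)/(0.5828 − (-0.2533)) = 2.04.
Then μ = 0.124 − (-0.2533)·2.04 = 0.64.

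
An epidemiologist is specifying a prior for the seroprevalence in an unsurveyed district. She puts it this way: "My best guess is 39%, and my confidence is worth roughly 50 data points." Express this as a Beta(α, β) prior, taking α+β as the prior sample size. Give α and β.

Under the effective-sample-size interpretation, Beta(α, β) has prior mean α/(α+β) and prior sample size α+β.
So α+β = 50 and α/(α+β) = 0.39, giving α = 0.39·50 = 19.5 and β = 50 − 19.5 = 30.5.

α = 19.5, β = 30.5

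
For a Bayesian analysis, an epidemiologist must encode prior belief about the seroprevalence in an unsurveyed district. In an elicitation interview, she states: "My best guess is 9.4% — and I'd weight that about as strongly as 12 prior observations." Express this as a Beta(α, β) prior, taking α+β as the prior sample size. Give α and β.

Under the effective-sample-size interpretation, Beta(α, β) has prior mean α/(α+β) and prior sample size α+β.
So α+β = 12 and α/(α+β) = 0.094, giving α = 0.094·12 = 1.128 and β = 12 − 1.128 = 10.872.

α = 1.128, β = 10.872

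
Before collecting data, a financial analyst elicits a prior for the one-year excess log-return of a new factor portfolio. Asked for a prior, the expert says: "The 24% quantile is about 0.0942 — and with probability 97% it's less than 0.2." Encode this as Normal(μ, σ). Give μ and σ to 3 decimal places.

μ = 0.123, σ = 0.041

For Normal(μ,σ), the p-quantile is μ + z_p·σ. Here z_{0.24} = -0.7063, z_{0.97} = 1.881.
So 0.0942 = μ − 0.7063σ and 0.2 = μ + 1.881σ.
Subtracting: σ = (0.2 − 0.0942)/(1.881 − (-0.7063)) = 0.041.
Then μ = 0.0942 − (-0.7063)·0.041 = 0.123.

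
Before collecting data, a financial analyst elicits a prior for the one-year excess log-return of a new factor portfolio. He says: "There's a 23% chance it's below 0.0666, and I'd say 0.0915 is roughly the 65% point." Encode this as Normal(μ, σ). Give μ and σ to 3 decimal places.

μ = 0.083, σ = 0.022

The p-quantile of Normal(μ,σ) is μ + z_p·σ, with z_{0.23} = -0.7388 and z_{0.65} = 0.3853.
Eliminate σ: μ = (z₂·x₁ − z₁·x₂)/(z₂ − z₁) = (0.3853·0.0666 − (-0.7388)·0.0915)/1.124 = 0.083.
Then σ = (x₂ − x₁)/(z₂ − z₁) = (0.0915 − 0.0666)/1.124 = 0.022.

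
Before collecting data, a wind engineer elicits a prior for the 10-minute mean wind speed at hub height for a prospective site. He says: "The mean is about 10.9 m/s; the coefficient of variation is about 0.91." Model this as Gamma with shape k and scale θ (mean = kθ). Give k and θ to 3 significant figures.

For Gamma(k, scale θ): mean = kθ, variance = kθ², so CV = 1/√k.
CV = 0.91, hence k = 1/CV² = 1.21.
Then θ = mean/k = 10.9/1.21 = 9.03.

k ≈ 1.21, θ ≈ 9.03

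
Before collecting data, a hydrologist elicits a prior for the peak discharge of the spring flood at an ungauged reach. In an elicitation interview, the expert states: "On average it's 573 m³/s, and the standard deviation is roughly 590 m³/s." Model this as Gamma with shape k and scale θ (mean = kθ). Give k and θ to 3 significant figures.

For Gamma(k, scale θ): mean = kθ, variance = kθ², so CV = 1/√k.
CV = SD/mean = 590/573 = 1.03, hence k = 1/CV² = 0.943.
Then θ = mean/k = 573/0.943 = 608.

k ≈ 0.943, θ ≈ 608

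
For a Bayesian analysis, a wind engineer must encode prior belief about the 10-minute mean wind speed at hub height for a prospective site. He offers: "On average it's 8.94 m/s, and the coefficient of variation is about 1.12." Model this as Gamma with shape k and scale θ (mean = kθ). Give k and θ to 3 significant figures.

For Gamma(k, scale θ): mean = kθ, variance = kθ², so CV = 1/√k.
CV = 1.12, hence k = 1/CV² = 0.797.
Then θ = mean/k = 8.94/0.797 = 11.2.

k ≈ 0.797, θ ≈ 11.2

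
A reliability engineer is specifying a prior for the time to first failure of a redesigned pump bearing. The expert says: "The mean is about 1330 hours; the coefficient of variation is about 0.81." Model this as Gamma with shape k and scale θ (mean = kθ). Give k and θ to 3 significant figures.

For Gamma(k, scale θ): mean = kθ, variance = kθ², so CV = 1/√k.
CV = 0.81, hence k = 1/CV² = 1.52.
Then θ = mean/k = 1330/1.52 = 873.

k ≈ 1.52, θ ≈ 873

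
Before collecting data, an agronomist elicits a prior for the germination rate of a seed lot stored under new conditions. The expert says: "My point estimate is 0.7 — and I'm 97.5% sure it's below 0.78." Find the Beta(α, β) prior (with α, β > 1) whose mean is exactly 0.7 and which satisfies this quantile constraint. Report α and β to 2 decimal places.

α ≈ 80.28, β ≈ 34.40

With mean 0.7 fixed, write α = 0.7s, β = 0.3s where s = α+β.
Need P(θ < 0.78) = 0.975 under Beta(0.7s, 0.3s). Normal approximation: (q−m)/√(m(1−m)/s) ≈ z_{0.975} = 1.96, so s ≈ 0.7·0.3·(1.96)²/(0.78−0.7)² = 126.0.
At s = 126.0: P(θ<0.78) ≈ 0.980. Adjusting to match 0.975 gives s ≈ 114.68.
So α = 0.7·114.68 ≈ 80.28, β = 0.3·114.68 ≈ 34.40.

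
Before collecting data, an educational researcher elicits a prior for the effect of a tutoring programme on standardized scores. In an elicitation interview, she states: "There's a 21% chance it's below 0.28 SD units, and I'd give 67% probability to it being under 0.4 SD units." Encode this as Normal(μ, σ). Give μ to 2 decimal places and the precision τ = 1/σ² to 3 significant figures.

The p-quantile of Normal(μ,σ) is μ + z_p·σ, with z_{0.21} = -0.8064 and z_{0.67} = 0.4399.
Eliminate σ: μ = (z₂·x₁ − z₁·x₂)/(z₂ − z₁) = (0.4399·0.28 − (-0.8064)·0.4)/1.246 = 0.36.
Then σ = (x₂ − x₁)/(z₂ − z₁) = (0.4 − 0.28)/1.246 = 0.10.
Precision τ = 1/σ² = 1/0.09628² = 108.

μ = 0.36, τ = 108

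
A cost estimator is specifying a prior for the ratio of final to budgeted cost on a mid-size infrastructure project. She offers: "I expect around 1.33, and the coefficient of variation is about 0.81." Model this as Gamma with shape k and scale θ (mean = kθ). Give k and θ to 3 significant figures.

k ≈ 1.52, θ ≈ 0.873

For Gamma(k, scale θ): mean = kθ, variance = kθ², so CV = 1/√k.
CV = 0.81, hence k = 1/CV² = 1.52.
Then θ = mean/k = 1.33/1.52 = 0.873.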